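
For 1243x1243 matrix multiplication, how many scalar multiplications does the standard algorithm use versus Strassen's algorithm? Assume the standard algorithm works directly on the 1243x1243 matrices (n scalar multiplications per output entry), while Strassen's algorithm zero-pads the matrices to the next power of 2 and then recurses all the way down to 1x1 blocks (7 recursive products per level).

Matrix multiplication for 1243x1243 matrices:

Strassen's algorithm requires power-of-2 dimensions. Pad 1243x1243 to 2048x2048 (next power of 2).

Standard algorithm: 1243^3 = 1920495907 multiplications
Strassen's algorithm: 7^(log2(2048)) = 7^11 = 1977326743 multiplications
Difference: 1920495907 - 1977326743 = -56830836 (Strassen uses MORE here due to padding overhead — for small or just-over-power-of-2 n, padding can outweigh the per-level savings)

Standard: 1920495907 multiplications (1243^3). Strassen: 1977326743 multiplications (7^11, after padding to 2048x2048). Strassen reduces 8 recursive multiplications to 7 at each level.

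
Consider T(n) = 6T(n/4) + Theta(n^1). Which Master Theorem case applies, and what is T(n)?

Master Theorem for T(n) = 6T(n/4) + O(n^1):

a = 6, b = 4, c = 1
log_b(a) = log_4(6) = 1.2925

Case 1: c = 1 < log_4(6) = 1.2925
T(n) = O(n^(log_4 6))

For T(n) = 6T(n/4) + O(n^1): log_4(6) = 1.2925. This is Case 1 of the Master Theorem (c < log_b(a), work dominated by leaves), giving O(n^(log_4 6)).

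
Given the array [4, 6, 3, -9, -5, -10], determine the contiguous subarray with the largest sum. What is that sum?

Using Kadane's algorithm on [4, 6, 3, -9, -5, -10]:

Scanning through the array:
Position 1 (value 6): max_ending_here = 10, max_so_far = 10
Position 2 (value 3): max_ending_here = 13, max_so_far = 13
Position 3 (value -9): max_ending_here = 4, max_so_far = 13
Position 4 (value -5): max_ending_here = -1, max_so_far = 13
Position 5 (value -10): max_ending_here = -10, max_so_far = 13

Maximum subarray: [4, 6, 3]
Maximum sum: 13

The maximum subarray is [4, 6, 3] with sum 13. This subarray runs from index 0 to index 2.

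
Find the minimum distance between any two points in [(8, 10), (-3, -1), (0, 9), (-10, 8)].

Computing all pairwise distances among 4 points:

d((8, 10), (-3, -1)) = 15.5563
d((8, 10), (0, 9)) = 8.0623 <-- minimum
d((8, 10), (-10, 8)) = 18.1108
d((-3, -1), (0, 9)) = 10.4403
d((-3, -1), (-10, 8)) = 11.4018
d((0, 9), (-10, 8)) = 10.0499

Closest pair: (8, 10) and (0, 9) with distance 8.0623

The closest pair is (8, 10) and (0, 9) with Euclidean distance 8.0623. For 4 points, brute-force pairwise comparison is shown above. For large n, the divide-and-conquer algorithm (sort by x, recurse on halves, check the dividing strip) achieves O(n log n).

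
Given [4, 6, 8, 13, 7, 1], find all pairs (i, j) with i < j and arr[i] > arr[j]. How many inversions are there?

Finding inversions in [4, 6, 8, 13, 7, 1]:

(0, 5): arr[0]=4 > arr[5]=1
(1, 5): arr[1]=6 > arr[5]=1
(2, 4): arr[2]=8 > arr[4]=7
(2, 5): arr[2]=8 > arr[5]=1
(3, 4): arr[3]=13 > arr[4]=7
(3, 5): arr[3]=13 > arr[5]=1
(4, 5): arr[4]=7 > arr[5]=1

Total inversions: 7

The array has 7 inversion(s): (0,5), (1,5), (2,4), (2,5), (3,4), (3,5), (4,5). Each pair (i,j) satisfies i < j and arr[i] > arr[j].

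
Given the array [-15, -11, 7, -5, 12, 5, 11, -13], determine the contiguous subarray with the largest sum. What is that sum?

Using Kadane's algorithm on [-15, -11, 7, -5, 12, 5, 11, -13]:

Scanning through the array:
Position 1 (value -11): max_ending_here = -11, max_so_far = -11
Position 2 (value 7): max_ending_here = 7, max_so_far = 7
Position 3 (value -5): max_ending_here = 2, max_so_far = 7
Position 4 (value 12): max_ending_here = 14, max_so_far = 14
Position 5 (value 5): max_ending_here = 19, max_so_far = 19
Position 6 (value 11): max_ending_here = 30, max_so_far = 30
Position 7 (value -13): max_ending_here = 17, max_so_far = 30

Maximum subarray: [7, -5, 12, 5, 11]
Maximum sum: 30

The maximum subarray is [7, -5, 12, 5, 11] with sum 30. This subarray runs from index 2 to index 6.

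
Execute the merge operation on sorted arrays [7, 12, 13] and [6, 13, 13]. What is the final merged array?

Merging process:

Compare 7 vs 6: take 6 from right. Merged: [6]
Compare 7 vs 13: take 7 from left. Merged: [6, 7]
Compare 12 vs 13: take 12 from left. Merged: [6, 7, 12]
Compare 13 vs 13: take 13 from left. Merged: [6, 7, 12, 13]
Append remaining from right: [13, 13]. Merged: [6, 7, 12, 13, 13, 13]

Final merged array: [6, 7, 12, 13, 13, 13]
Total comparisons: 4

The merged array is [6, 7, 12, 13, 13, 13], requiring 4 comparisons. The merge step runs in O(n) time where n is the total number of elements.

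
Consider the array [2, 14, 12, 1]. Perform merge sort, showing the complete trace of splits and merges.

Merge sort trace:

Split: [2, 14, 12, 1] -> [2, 14] and [12, 1]
  Split: [2, 14] -> [2] and [14]
  Merge: [2] + [14] -> [2, 14]
  Split: [12, 1] -> [12] and [1]
  Merge: [12] + [1] -> [1, 12]
Merge: [2, 14] + [1, 12] -> [1, 2, 12, 14]

Final sorted array: [1, 2, 12, 14]

The merge sort proceeds by recursively splitting the array and merging sorted halves.
After all merges, the sorted array is [1, 2, 12, 14].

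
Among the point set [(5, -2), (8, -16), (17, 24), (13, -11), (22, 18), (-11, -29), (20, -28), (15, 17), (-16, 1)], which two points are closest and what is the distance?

Computing all pairwise distances among 9 points:

d((5, -2), (8, -16)) = 14.3178
d((5, -2), (17, 24)) = 28.6356
d((5, -2), (13, -11)) = 12.0416
d((5, -2), (22, 18)) = 26.2488
d((5, -2), (-11, -29)) = 31.3847
d((5, -2), (20, -28)) = 30.0167
d((5, -2), (15, 17)) = 21.4709
d((5, -2), (-16, 1)) = 21.2132
d((8, -16), (17, 24)) = 41.0
d((8, -16), (13, -11)) = 7.0711 <-- minimum
d((8, -16), (22, 18)) = 36.7696
d((8, -16), (-11, -29)) = 23.0217
d((8, -16), (20, -28)) = 16.9706
d((8, -16), (15, 17)) = 33.7343
d((8, -16), (-16, 1)) = 29.4109
d((17, 24), (13, -11)) = 35.2278
d((17, 24), (22, 18)) = 7.8102
d((17, 24), (-11, -29)) = 59.9416
d((17, 24), (20, -28)) = 52.0865
d((17, 24), (15, 17)) = 7.2801
d((17, 24), (-16, 1)) = 40.2244
d((13, -11), (22, 18)) = 30.3645
d((13, -11), (-11, -29)) = 30.0
d((13, -11), (20, -28)) = 18.3848
d((13, -11), (15, 17)) = 28.0713
d((13, -11), (-16, 1)) = 31.3847
d((22, 18), (-11, -29)) = 57.4282
d((22, 18), (20, -28)) = 46.0435
d((22, 18), (15, 17)) = 7.0711 <-- minimum
d((22, 18), (-16, 1)) = 41.6293
d((-11, -29), (20, -28)) = 31.0161
d((-11, -29), (15, 17)) = 52.8394
d((-11, -29), (-16, 1)) = 30.4138
d((20, -28), (15, 17)) = 45.2769
d((20, -28), (-16, 1)) = 46.2277
d((15, 17), (-16, 1)) = 34.8855

Minimum distance: 7.0711 (tie among 2 pairs: (8, -16) and (13, -11); (22, 18) and (15, 17))

The minimum Euclidean distance is 7.0711. There is a tie: 2 pairs achieve this minimum — (8, -16) and (13, -11); (22, 18) and (15, 17). Any of these is a valid closest pair. For 9 points, brute-force pairwise comparison is shown above. For large n, the divide-and-conquer algorithm (sort by x, recurse on halves, check the dividing strip) achieves O(n log n).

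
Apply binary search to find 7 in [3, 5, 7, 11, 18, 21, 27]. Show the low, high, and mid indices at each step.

Binary search for 7 in [3, 5, 7, 11, 18, 21, 27]:

lo=0, hi=6, mid=3, arr[mid]=11 -> 11 > 7, search left half
lo=0, hi=2, mid=1, arr[mid]=5 -> 5 < 7, search right half
lo=2, hi=2, mid=2, arr[mid]=7 -> Found target at index 2!

Binary search finds 7 at index 2 after 3 comparisons. The search repeatedly halves the search space by comparing with the middle element.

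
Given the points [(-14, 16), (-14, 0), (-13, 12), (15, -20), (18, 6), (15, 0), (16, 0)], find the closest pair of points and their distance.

Computing all pairwise distances among 7 points:

d((-14, 16), (-14, 0)) = 16.0
d((-14, 16), (-13, 12)) = 4.1231
d((-14, 16), (15, -20)) = 46.2277
d((-14, 16), (18, 6)) = 33.5261
d((-14, 16), (15, 0)) = 33.121
d((-14, 16), (16, 0)) = 34.0
d((-14, 0), (-13, 12)) = 12.0416
d((-14, 0), (15, -20)) = 35.2278
d((-14, 0), (18, 6)) = 32.5576
d((-14, 0), (15, 0)) = 29.0
d((-14, 0), (16, 0)) = 30.0
d((-13, 12), (15, -20)) = 42.5206
d((-13, 12), (18, 6)) = 31.5753
d((-13, 12), (15, 0)) = 30.4631
d((-13, 12), (16, 0)) = 31.3847
d((15, -20), (18, 6)) = 26.1725
d((15, -20), (15, 0)) = 20.0
d((15, -20), (16, 0)) = 20.025
d((18, 6), (15, 0)) = 6.7082
d((18, 6), (16, 0)) = 6.3246
d((15, 0), (16, 0)) = 1.0 <-- minimum

Closest pair: (15, 0) and (16, 0) with distance 1.0

The closest pair is (15, 0) and (16, 0) with Euclidean distance 1.0. For 7 points, brute-force pairwise comparison is shown above. For large n, the divide-and-conquer algorithm (sort by x, recurse on halves, check the dividing strip) achieves O(n log n).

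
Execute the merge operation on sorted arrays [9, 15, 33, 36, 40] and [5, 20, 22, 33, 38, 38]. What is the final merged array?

Merging process:

Compare 9 vs 5: take 5 from right. Merged: [5]
Compare 9 vs 20: take 9 from left. Merged: [5, 9]
Compare 15 vs 20: take 15 from left. Merged: [5, 9, 15]
Compare 33 vs 20: take 20 from right. Merged: [5, 9, 15, 20]
Compare 33 vs 22: take 22 from right. Merged: [5, 9, 15, 20, 22]
Compare 33 vs 33: take 33 from left. Merged: [5, 9, 15, 20, 22, 33]
Compare 36 vs 33: take 33 from right. Merged: [5, 9, 15, 20, 22, 33, 33]
Compare 36 vs 38: take 36 from left. Merged: [5, 9, 15, 20, 22, 33, 33, 36]
Compare 40 vs 38: take 38 from right. Merged: [5, 9, 15, 20, 22, 33, 33, 36, 38]
Compare 40 vs 38: take 38 from right. Merged: [5, 9, 15, 20, 22, 33, 33, 36, 38, 38]
Append remaining from left: [40]. Merged: [5, 9, 15, 20, 22, 33, 33, 36, 38, 38, 40]

Final merged array: [5, 9, 15, 20, 22, 33, 33, 36, 38, 38, 40]
Total comparisons: 10

The merged array is [5, 9, 15, 20, 22, 33, 33, 36, 38, 38, 40], requiring 10 comparisons. The merge step runs in O(n) time where n is the total number of elements.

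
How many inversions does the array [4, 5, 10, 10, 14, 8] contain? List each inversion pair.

Finding inversions in [4, 5, 10, 10, 14, 8]:

(2, 5): arr[2]=10 > arr[5]=8
(3, 5): arr[3]=10 > arr[5]=8
(4, 5): arr[4]=14 > arr[5]=8

Total inversions: 3

The array has 3 inversion(s): (2,5), (3,5), (4,5). Each pair (i,j) satisfies i < j and arr[i] > arr[j].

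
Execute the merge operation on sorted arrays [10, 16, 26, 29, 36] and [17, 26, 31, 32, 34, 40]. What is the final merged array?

Merging process:

Compare 10 vs 17: take 10 from left. Merged: [10]
Compare 16 vs 17: take 16 from left. Merged: [10, 16]
Compare 26 vs 17: take 17 from right. Merged: [10, 16, 17]
Compare 26 vs 26: take 26 from left. Merged: [10, 16, 17, 26]
Compare 29 vs 26: take 26 from right. Merged: [10, 16, 17, 26, 26]
Compare 29 vs 31: take 29 from left. Merged: [10, 16, 17, 26, 26, 29]
Compare 36 vs 31: take 31 from right. Merged: [10, 16, 17, 26, 26, 29, 31]
Compare 36 vs 32: take 32 from right. Merged: [10, 16, 17, 26, 26, 29, 31, 32]
Compare 36 vs 34: take 34 from right. Merged: [10, 16, 17, 26, 26, 29, 31, 32, 34]
Compare 36 vs 40: take 36 from left. Merged: [10, 16, 17, 26, 26, 29, 31, 32, 34, 36]
Append remaining from right: [40]. Merged: [10, 16, 17, 26, 26, 29, 31, 32, 34, 36, 40]

Final merged array: [10, 16, 17, 26, 26, 29, 31, 32, 34, 36, 40]
Total comparisons: 10

The merged array is [10, 16, 17, 26, 26, 29, 31, 32, 34, 36, 40], requiring 10 comparisons. The merge step runs in O(n) time where n is the total number of elements.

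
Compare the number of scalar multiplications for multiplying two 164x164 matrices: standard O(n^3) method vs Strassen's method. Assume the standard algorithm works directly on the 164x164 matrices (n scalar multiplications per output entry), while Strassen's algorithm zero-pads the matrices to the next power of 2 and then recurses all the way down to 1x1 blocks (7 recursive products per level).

Matrix multiplication for 164x164 matrices:

Strassen's algorithm requires power-of-2 dimensions. Pad 164x164 to 256x256 (next power of 2).

Standard algorithm: 164^3 = 4410944 multiplications
Strassen's algorithm: 7^(log2(256)) = 7^8 = 5764801 multiplications
Difference: 4410944 - 5764801 = -1353857 (Strassen uses MORE here due to padding overhead — for small or just-over-power-of-2 n, padding can outweigh the per-level savings)

Standard: 4410944 multiplications (164^3). Strassen: 5764801 multiplications (7^8, after padding to 256x256). Strassen reduces 8 recursive multiplications to 7 at each level.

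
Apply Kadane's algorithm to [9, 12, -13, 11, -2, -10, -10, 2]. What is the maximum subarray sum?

Using Kadane's algorithm on [9, 12, -13, 11, -2, -10, -10, 2]:

Scanning through the array:
Position 1 (value 12): max_ending_here = 21, max_so_far = 21
Position 2 (value -13): max_ending_here = 8, max_so_far = 21
Position 3 (value 11): max_ending_here = 19, max_so_far = 21
Position 4 (value -2): max_ending_here = 17, max_so_far = 21
Position 5 (value -10): max_ending_here = 7, max_so_far = 21
Position 6 (value -10): max_ending_here = -3, max_so_far = 21
Position 7 (value 2): max_ending_here = 2, max_so_far = 21

Maximum subarray: [9, 12]
Maximum sum: 21

The maximum subarray is [9, 12] with sum 21. This subarray runs from index 0 to index 1.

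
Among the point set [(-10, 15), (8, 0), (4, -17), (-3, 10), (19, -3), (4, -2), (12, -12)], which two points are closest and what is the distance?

Computing all pairwise distances among 7 points:

d((-10, 15), (8, 0)) = 23.4307
d((-10, 15), (4, -17)) = 34.9285
d((-10, 15), (-3, 10)) = 8.6023
d((-10, 15), (19, -3)) = 34.1321
d((-10, 15), (4, -2)) = 22.0227
d((-10, 15), (12, -12)) = 34.8281
d((8, 0), (4, -17)) = 17.4642
d((8, 0), (-3, 10)) = 14.8661
d((8, 0), (19, -3)) = 11.4018
d((8, 0), (4, -2)) = 4.4721 <-- minimum
d((8, 0), (12, -12)) = 12.6491
d((4, -17), (-3, 10)) = 27.8927
d((4, -17), (19, -3)) = 20.5183
d((4, -17), (4, -2)) = 15.0
d((4, -17), (12, -12)) = 9.434
d((-3, 10), (19, -3)) = 25.5539
d((-3, 10), (4, -2)) = 13.8924
d((-3, 10), (12, -12)) = 26.6271
d((19, -3), (4, -2)) = 15.0333
d((19, -3), (12, -12)) = 11.4018
d((4, -2), (12, -12)) = 12.8062

Closest pair: (8, 0) and (4, -2) with distance 4.4721

The closest pair is (8, 0) and (4, -2) with Euclidean distance 4.4721. For 7 points, brute-force pairwise comparison is shown above. For large n, the divide-and-conquer algorithm (sort by x, recurse on halves, check the dividing strip) achieves O(n log n).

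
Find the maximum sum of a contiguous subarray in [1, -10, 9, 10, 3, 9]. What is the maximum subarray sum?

Using Kadane's algorithm on [1, -10, 9, 10, 3, 9]:

Scanning through the array:
Position 1 (value -10): max_ending_here = -9, max_so_far = 1
Position 2 (value 9): max_ending_here = 9, max_so_far = 9
Position 3 (value 10): max_ending_here = 19, max_so_far = 19
Position 4 (value 3): max_ending_here = 22, max_so_far = 22
Position 5 (value 9): max_ending_here = 31, max_so_far = 31

Maximum subarray: [9, 10, 3, 9]
Maximum sum: 31

The maximum subarray is [9, 10, 3, 9] with sum 31. This subarray runs from index 2 to index 5.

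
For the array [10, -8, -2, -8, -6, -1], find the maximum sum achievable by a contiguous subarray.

Using Kadane's algorithm on [10, -8, -2, -8, -6, -1]:

Scanning through the array:
Position 1 (value -8): max_ending_here = 2, max_so_far = 10
Position 2 (value -2): max_ending_here = 0, max_so_far = 10
Position 3 (value -8): max_ending_here = -8, max_so_far = 10
Position 4 (value -6): max_ending_here = -6, max_so_far = 10
Position 5 (value -1): max_ending_here = -1, max_so_far = 10

Maximum subarray: [10]
Maximum sum: 10

The maximum subarray is [10] with sum 10. This subarray runs from index 0 to index 0.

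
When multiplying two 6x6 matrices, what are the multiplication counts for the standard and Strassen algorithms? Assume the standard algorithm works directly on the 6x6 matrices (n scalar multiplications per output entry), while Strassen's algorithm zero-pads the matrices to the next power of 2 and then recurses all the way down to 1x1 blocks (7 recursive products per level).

Matrix multiplication for 6x6 matrices:

Strassen's algorithm requires power-of-2 dimensions. Pad 6x6 to 8x8 (next power of 2).

Standard algorithm: 6^3 = 216 multiplications
Strassen's algorithm: 7^(log2(8)) = 7^3 = 343 multiplications
Difference: 216 - 343 = -127 (Strassen uses MORE here due to padding overhead — for small or just-over-power-of-2 n, padding can outweigh the per-level savings)

Standard: 216 multiplications (6^3). Strassen: 343 multiplications (7^3, after padding to 8x8). Strassen reduces 8 recursive multiplications to 7 at each level.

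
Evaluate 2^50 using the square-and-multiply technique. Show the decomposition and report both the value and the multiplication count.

Computing 2^50 by squaring (build up from 2^1; each line after the first costs one multiplication):

2^1 = 2
2^2 = (2^1)^2 = 2^2 = 4
2^3 = 2 * 2^2 = 2 * 4 = 8
2^6 = (2^3)^2 = 8^2 = 64
2^12 = (2^6)^2 = 64^2 = 4096
2^24 = (2^12)^2 = 4096^2 = 16777216
2^25 = 2 * 2^24 = 2 * 16777216 = 33554432
2^50 = (2^25)^2 = 33554432^2 = 1125899906842624

Result: 1125899906842624
Multiplications needed: 7 (7 lines after 2^1)

2^50 = 1125899906842624. Using exponentiation by squaring, this requires 7 multiplications. The key idea: if the exponent is even, square the half-power; if odd, multiply by the base once.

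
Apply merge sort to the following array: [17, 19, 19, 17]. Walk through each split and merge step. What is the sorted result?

Merge sort trace:

Split: [17, 19, 19, 17] -> [17, 19] and [19, 17]
  Split: [17, 19] -> [17] and [19]
  Merge: [17] + [19] -> [17, 19]
  Split: [19, 17] -> [19] and [17]
  Merge: [19] + [17] -> [17, 19]
Merge: [17, 19] + [17, 19] -> [17, 17, 19, 19]

Final sorted array: [17, 17, 19, 19]

The merge sort proceeds by recursively splitting the array and merging sorted halves.
After all merges, the sorted array is [17, 17, 19, 19].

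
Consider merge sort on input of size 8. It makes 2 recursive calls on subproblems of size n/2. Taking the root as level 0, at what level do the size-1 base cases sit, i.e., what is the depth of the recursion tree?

For divide and conquer with division factor 2:

Problem sizes at each level:
Level 0: 8
Level 1: 4
Level 2: 2
Level 3: 1

The root is level 0 and the size-1 base case is level 3 (the tree spans levels 0 through 3, i.e. 4 levels counting the root), so the depth is the number of divisions: log_2(8) = 3

The recursion tree depth is log_2(8) = 3. At each level, the problem size is divided by 2, so it takes 3 divisions to reduce to a base case of size 1. The algorithm makes 2 recursive calls at each level.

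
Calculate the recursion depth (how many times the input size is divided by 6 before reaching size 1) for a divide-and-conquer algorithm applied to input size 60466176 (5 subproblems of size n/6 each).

For divide and conquer with division factor 6:

Problem sizes at each level:
Level 0: 60466176
Level 1: 10077696
Level 2: 1679616
Level 3: 279936
Level 4: 46656
Level 5: 7776
Level 6: 1296
Level 7: 216
Level 8: 36
Level 9: 6
Level 10: 1

The root is level 0 and the size-1 base case is level 10 (the tree spans levels 0 through 10, i.e. 11 levels counting the root), so the depth is the number of divisions: log_6(60466176) = 10

The recursion tree depth is log_6(60466176) = 10. At each level, the problem size is divided by 6, so it takes 10 divisions to reduce to a base case of size 1. The algorithm makes 5 recursive calls at each level.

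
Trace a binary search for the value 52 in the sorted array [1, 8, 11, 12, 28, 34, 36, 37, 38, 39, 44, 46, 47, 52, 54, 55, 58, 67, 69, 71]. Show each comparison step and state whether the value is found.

Binary search for 52 in [1, 8, 11, 12, 28, 34, 36, 37, 38, 39, 44, 46, 47, 52, 54, 55, 58, 67, 69, 71]:

lo=0, hi=19, mid=9, arr[mid]=39 -> 39 < 52, search right half
lo=10, hi=19, mid=14, arr[mid]=54 -> 54 > 52, search left half
lo=10, hi=13, mid=11, arr[mid]=46 -> 46 < 52, search right half
lo=12, hi=13, mid=12, arr[mid]=47 -> 47 < 52, search right half
lo=13, hi=13, mid=13, arr[mid]=52 -> Found target at index 13!

Binary search finds 52 at index 13 after 5 comparisons. The search repeatedly halves the search space by comparing with the middle element.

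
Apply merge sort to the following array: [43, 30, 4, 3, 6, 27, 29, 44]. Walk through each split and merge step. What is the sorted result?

Merge sort trace:

Split: [43, 30, 4, 3, 6, 27, 29, 44] -> [43, 30, 4, 3] and [6, 27, 29, 44]
  Split: [43, 30, 4, 3] -> [43, 30] and [4, 3]
    Split: [43, 30] -> [43] and [30]
    Merge: [43] + [30] -> [30, 43]
    Split: [4, 3] -> [4] and [3]
    Merge: [4] + [3] -> [3, 4]
  Merge: [30, 43] + [3, 4] -> [3, 4, 30, 43]
  Split: [6, 27, 29, 44] -> [6, 27] and [29, 44]
    Split: [6, 27] -> [6] and [27]
    Merge: [6] + [27] -> [6, 27]
    Split: [29, 44] -> [29] and [44]
    Merge: [29] + [44] -> [29, 44]
  Merge: [6, 27] + [29, 44] -> [6, 27, 29, 44]
Merge: [3, 4, 30, 43] + [6, 27, 29, 44] -> [3, 4, 6, 27, 29, 30, 43, 44]

Final sorted array: [3, 4, 6, 27, 29, 30, 43, 44]

The merge sort proceeds by recursively splitting the array and merging sorted halves.
After all merges, the sorted array is [3, 4, 6, 27, 29, 30, 43, 44].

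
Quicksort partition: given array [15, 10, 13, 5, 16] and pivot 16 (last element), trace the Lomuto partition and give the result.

Lomuto partition with pivot = 16:

Initial array: [15, 10, 13, 5, 16]

arr[0]=15 <= 16: swap with position 0, array becomes [15, 10, 13, 5, 16]
arr[1]=10 <= 16: swap with position 1, array becomes [15, 10, 13, 5, 16]
arr[2]=13 <= 16: swap with position 2, array becomes [15, 10, 13, 5, 16]
arr[3]=5 <= 16: swap with position 3, array becomes [15, 10, 13, 5, 16]

Place pivot at position 4: [15, 10, 13, 5, 16]
Pivot position: 4

After partitioning with pivot 16, the array becomes [15, 10, 13, 5, 16]. The pivot is placed at index 4. All elements to the left of the pivot are <= 16, and all elements to the right are > 16.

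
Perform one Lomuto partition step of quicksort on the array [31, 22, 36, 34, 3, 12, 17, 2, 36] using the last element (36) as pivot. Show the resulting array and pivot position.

Lomuto partition with pivot = 36:

Initial array: [31, 22, 36, 34, 3, 12, 17, 2, 36]

arr[0]=31 <= 36: swap with position 0, array becomes [31, 22, 36, 34, 3, 12, 17, 2, 36]
arr[1]=22 <= 36: swap with position 1, array becomes [31, 22, 36, 34, 3, 12, 17, 2, 36]
arr[2]=36 <= 36: swap with position 2, array becomes [31, 22, 36, 34, 3, 12, 17, 2, 36]
arr[3]=34 <= 36: swap with position 3, array becomes [31, 22, 36, 34, 3, 12, 17, 2, 36]
arr[4]=3 <= 36: swap with position 4, array becomes [31, 22, 36, 34, 3, 12, 17, 2, 36]
arr[5]=12 <= 36: swap with position 5, array becomes [31, 22, 36, 34, 3, 12, 17, 2, 36]
arr[6]=17 <= 36: swap with position 6, array becomes [31, 22, 36, 34, 3, 12, 17, 2, 36]
arr[7]=2 <= 36: swap with position 7, array becomes [31, 22, 36, 34, 3, 12, 17, 2, 36]

Place pivot at position 8: [31, 22, 36, 34, 3, 12, 17, 2, 36]
Pivot position: 8

After partitioning with pivot 36, the array becomes [31, 22, 36, 34, 3, 12, 17, 2, 36]. The pivot is placed at index 8. All elements to the left of the pivot are <= 36, and all elements to the right are > 36.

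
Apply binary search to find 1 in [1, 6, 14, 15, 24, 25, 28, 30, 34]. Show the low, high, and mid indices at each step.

Binary search for 1 in [1, 6, 14, 15, 24, 25, 28, 30, 34]:

lo=0, hi=8, mid=4, arr[mid]=24 -> 24 > 1, search left half
lo=0, hi=3, mid=1, arr[mid]=6 -> 6 > 1, search left half
lo=0, hi=0, mid=0, arr[mid]=1 -> Found target at index 0!

Binary search finds 1 at index 0 after 3 comparisons. The search repeatedly halves the search space by comparing with the middle element.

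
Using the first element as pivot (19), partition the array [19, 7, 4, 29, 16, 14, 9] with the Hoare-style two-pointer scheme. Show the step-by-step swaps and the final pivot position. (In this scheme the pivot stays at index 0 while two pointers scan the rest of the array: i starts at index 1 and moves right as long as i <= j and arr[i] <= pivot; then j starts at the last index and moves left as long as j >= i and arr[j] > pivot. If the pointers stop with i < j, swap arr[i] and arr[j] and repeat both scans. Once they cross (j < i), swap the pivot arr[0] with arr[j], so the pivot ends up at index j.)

Hoare-style two-pointer partition with pivot = 19:

Initial array: [19, 7, 4, 29, 16, 14, 9]

Pointers start at i = 1, j = 6.
i stops at index 3 (arr[3]=29 > 19), j stops at index 6 (arr[6]=9 <= 19): swap arr[3] and arr[6], array becomes [19, 7, 4, 9, 16, 14, 29]
i ends at 6, j ends at 5: the pointers have crossed (j < i), so scanning stops.

Swap pivot arr[0] with arr[5] to place pivot at position 5: [14, 7, 4, 9, 16, 19, 29]
Pivot position: 5

After partitioning with pivot 19, the array becomes [14, 7, 4, 9, 16, 19, 29]. The pivot is placed at index 5. All elements to the left of the pivot are <= 19, and all elements to the right are > 19.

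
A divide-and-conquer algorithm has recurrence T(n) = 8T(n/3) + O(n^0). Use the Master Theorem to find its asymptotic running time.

Master Theorem for T(n) = 8T(n/3) + O(n^0):

a = 8, b = 3, c = 0
log_b(a) = log_3(8) = 1.8928

Case 1: c = 0 < log_3(8) = 1.8928
T(n) = O(n^(log_3 8))

For T(n) = 8T(n/3) + O(n^0): log_3(8) = 1.8928. This is Case 1 of the Master Theorem (c < log_b(a), work dominated by leaves), giving O(n^(log_3 8)).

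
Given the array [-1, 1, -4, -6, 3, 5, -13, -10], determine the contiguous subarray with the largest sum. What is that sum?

Using Kadane's algorithm on [-1, 1, -4, -6, 3, 5, -13, -10]:

Scanning through the array:
Position 1 (value 1): max_ending_here = 1, max_so_far = 1
Position 2 (value -4): max_ending_here = -3, max_so_far = 1
Position 3 (value -6): max_ending_here = -6, max_so_far = 1
Position 4 (value 3): max_ending_here = 3, max_so_far = 3
Position 5 (value 5): max_ending_here = 8, max_so_far = 8
Position 6 (value -13): max_ending_here = -5, max_so_far = 8
Position 7 (value -10): max_ending_here = -10, max_so_far = 8

Maximum subarray: [3, 5]
Maximum sum: 8

The maximum subarray is [3, 5] with sum 8. This subarray runs from index 4 to index 5.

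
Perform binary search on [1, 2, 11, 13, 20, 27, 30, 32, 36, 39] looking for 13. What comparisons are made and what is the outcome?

Binary search for 13 in [1, 2, 11, 13, 20, 27, 30, 32, 36, 39]:

lo=0, hi=9, mid=4, arr[mid]=20 -> 20 > 13, search left half
lo=0, hi=3, mid=1, arr[mid]=2 -> 2 < 13, search right half
lo=2, hi=3, mid=2, arr[mid]=11 -> 11 < 13, search right half
lo=3, hi=3, mid=3, arr[mid]=13 -> Found target at index 3!

Binary search finds 13 at index 3 after 4 comparisons. The search repeatedly halves the search space by comparing with the middle element.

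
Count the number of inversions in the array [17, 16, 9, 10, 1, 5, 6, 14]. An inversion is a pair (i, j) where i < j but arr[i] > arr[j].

Finding inversions in [17, 16, 9, 10, 1, 5, 6, 14]:

(0, 1): arr[0]=17 > arr[1]=16
(0, 2): arr[0]=17 > arr[2]=9
(0, 3): arr[0]=17 > arr[3]=10
(0, 4): arr[0]=17 > arr[4]=1
(0, 5): arr[0]=17 > arr[5]=5
(0, 6): arr[0]=17 > arr[6]=6
(0, 7): arr[0]=17 > arr[7]=14
(1, 2): arr[1]=16 > arr[2]=9
(1, 3): arr[1]=16 > arr[3]=10
(1, 4): arr[1]=16 > arr[4]=1
(1, 5): arr[1]=16 > arr[5]=5
(1, 6): arr[1]=16 > arr[6]=6
(1, 7): arr[1]=16 > arr[7]=14
(2, 4): arr[2]=9 > arr[4]=1
(2, 5): arr[2]=9 > arr[5]=5
(2, 6): arr[2]=9 > arr[6]=6
(3, 4): arr[3]=10 > arr[4]=1
(3, 5): arr[3]=10 > arr[5]=5
(3, 6): arr[3]=10 > arr[6]=6

Total inversions: 19

The array has 19 inversion(s): (0,1), (0,2), (0,3), (0,4), (0,5), (0,6), (0,7), (1,2), (1,3), (1,4), (1,5), (1,6), (1,7), (2,4), (2,5), (2,6), (3,4), (3,5), (3,6). Each pair (i,j) satisfies i < j and arr[i] > arr[j].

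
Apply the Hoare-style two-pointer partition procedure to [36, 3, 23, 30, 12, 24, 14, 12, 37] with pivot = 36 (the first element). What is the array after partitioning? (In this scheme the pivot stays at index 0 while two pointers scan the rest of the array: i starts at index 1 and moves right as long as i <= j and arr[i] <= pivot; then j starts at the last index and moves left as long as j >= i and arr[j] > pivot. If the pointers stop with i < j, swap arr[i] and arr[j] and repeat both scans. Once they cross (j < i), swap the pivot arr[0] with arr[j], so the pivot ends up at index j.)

Hoare-style two-pointer partition with pivot = 36:

Initial array: [36, 3, 23, 30, 12, 24, 14, 12, 37]

Pointers start at i = 1, j = 8.
i ends at 8, j ends at 7: the pointers have crossed (j < i), so scanning stops.

Swap pivot arr[0] with arr[7] to place pivot at position 7: [12, 3, 23, 30, 12, 24, 14, 36, 37]
Pivot position: 7

After partitioning with pivot 36, the array becomes [12, 3, 23, 30, 12, 24, 14, 36, 37]. The pivot is placed at index 7. All elements to the left of the pivot are <= 36, and all elements to the right are > 36.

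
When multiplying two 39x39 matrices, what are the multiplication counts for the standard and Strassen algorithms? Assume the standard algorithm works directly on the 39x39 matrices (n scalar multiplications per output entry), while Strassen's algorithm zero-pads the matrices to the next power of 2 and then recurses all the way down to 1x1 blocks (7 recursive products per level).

Matrix multiplication for 39x39 matrices:

Strassen's algorithm requires power-of-2 dimensions. Pad 39x39 to 64x64 (next power of 2).

Standard algorithm: 39^3 = 59319 multiplications
Strassen's algorithm: 7^(log2(64)) = 7^6 = 117649 multiplications
Difference: 59319 - 117649 = -58330 (Strassen uses MORE here due to padding overhead — for small or just-over-power-of-2 n, padding can outweigh the per-level savings)

Standard: 59319 multiplications (39^3). Strassen: 117649 multiplications (7^6, after padding to 64x64). Strassen reduces 8 recursive multiplications to 7 at each level.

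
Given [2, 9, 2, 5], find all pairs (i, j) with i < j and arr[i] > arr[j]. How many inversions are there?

Finding inversions in [2, 9, 2, 5]:

(1, 2): arr[1]=9 > arr[2]=2
(1, 3): arr[1]=9 > arr[3]=5

Total inversions: 2

The array has 2 inversion(s): (1,2), (1,3). Each pair (i,j) satisfies i < j and arr[i] > arr[j].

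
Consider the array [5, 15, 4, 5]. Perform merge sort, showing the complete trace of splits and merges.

Merge sort trace:

Split: [5, 15, 4, 5] -> [5, 15] and [4, 5]
  Split: [5, 15] -> [5] and [15]
  Merge: [5] + [15] -> [5, 15]
  Split: [4, 5] -> [4] and [5]
  Merge: [4] + [5] -> [4, 5]
Merge: [5, 15] + [4, 5] -> [4, 5, 5, 15]

Final sorted array: [4, 5, 5, 15]

The merge sort proceeds by recursively splitting the array and merging sorted halves.
After all merges, the sorted array is [4, 5, 5, 15].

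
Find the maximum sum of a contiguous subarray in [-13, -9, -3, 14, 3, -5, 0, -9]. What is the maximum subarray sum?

Using Kadane's algorithm on [-13, -9, -3, 14, 3, -5, 0, -9]:

Scanning through the array:
Position 1 (value -9): max_ending_here = -9, max_so_far = -9
Position 2 (value -3): max_ending_here = -3, max_so_far = -3
Position 3 (value 14): max_ending_here = 14, max_so_far = 14
Position 4 (value 3): max_ending_here = 17, max_so_far = 17
Position 5 (value -5): max_ending_here = 12, max_so_far = 17
Position 6 (value 0): max_ending_here = 12, max_so_far = 17
Position 7 (value -9): max_ending_here = 3, max_so_far = 17

Maximum subarray: [14, 3]
Maximum sum: 17

The maximum subarray is [14, 3] with sum 17. This subarray runs from index 3 to index 4.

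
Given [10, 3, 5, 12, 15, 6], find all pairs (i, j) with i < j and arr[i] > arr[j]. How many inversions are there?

Finding inversions in [10, 3, 5, 12, 15, 6]:

(0, 1): arr[0]=10 > arr[1]=3
(0, 2): arr[0]=10 > arr[2]=5
(0, 5): arr[0]=10 > arr[5]=6
(3, 5): arr[3]=12 > arr[5]=6
(4, 5): arr[4]=15 > arr[5]=6

Total inversions: 5

The array has 5 inversion(s): (0,1), (0,2), (0,5), (3,5), (4,5). Each pair (i,j) satisfies i < j and arr[i] > arr[j].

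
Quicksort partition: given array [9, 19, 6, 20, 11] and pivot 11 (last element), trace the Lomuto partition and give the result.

Lomuto partition with pivot = 11:

Initial array: [9, 19, 6, 20, 11]

arr[0]=9 <= 11: swap with position 0, array becomes [9, 19, 6, 20, 11]
arr[1]=19 > 11: no swap
arr[2]=6 <= 11: swap with position 1, array becomes [9, 6, 19, 20, 11]
arr[3]=20 > 11: no swap

Place pivot at position 2: [9, 6, 11, 20, 19]
Pivot position: 2

After partitioning with pivot 11, the array becomes [9, 6, 11, 20, 19]. The pivot is placed at index 2. All elements to the left of the pivot are <= 11, and all elements to the right are > 11.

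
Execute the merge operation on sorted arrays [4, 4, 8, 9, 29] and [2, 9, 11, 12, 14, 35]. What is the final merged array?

Merging process:

Compare 4 vs 2: take 2 from right. Merged: [2]
Compare 4 vs 9: take 4 from left. Merged: [2, 4]
Compare 4 vs 9: take 4 from left. Merged: [2, 4, 4]
Compare 8 vs 9: take 8 from left. Merged: [2, 4, 4, 8]
Compare 9 vs 9: take 9 from left. Merged: [2, 4, 4, 8, 9]
Compare 29 vs 9: take 9 from right. Merged: [2, 4, 4, 8, 9, 9]
Compare 29 vs 11: take 11 from right. Merged: [2, 4, 4, 8, 9, 9, 11]
Compare 29 vs 12: take 12 from right. Merged: [2, 4, 4, 8, 9, 9, 11, 12]
Compare 29 vs 14: take 14 from right. Merged: [2, 4, 4, 8, 9, 9, 11, 12, 14]
Compare 29 vs 35: take 29 from left. Merged: [2, 4, 4, 8, 9, 9, 11, 12, 14, 29]
Append remaining from right: [35]. Merged: [2, 4, 4, 8, 9, 9, 11, 12, 14, 29, 35]

Final merged array: [2, 4, 4, 8, 9, 9, 11, 12, 14, 29, 35]
Total comparisons: 10

The merged array is [2, 4, 4, 8, 9, 9, 11, 12, 14, 29, 35], requiring 10 comparisons. The merge step runs in O(n) time where n is the total number of elements.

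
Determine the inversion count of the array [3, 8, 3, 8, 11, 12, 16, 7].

Finding inversions in [3, 8, 3, 8, 11, 12, 16, 7]:

(1, 2): arr[1]=8 > arr[2]=3
(1, 7): arr[1]=8 > arr[7]=7
(3, 7): arr[3]=8 > arr[7]=7
(4, 7): arr[4]=11 > arr[7]=7
(5, 7): arr[5]=12 > arr[7]=7
(6, 7): arr[6]=16 > arr[7]=7

Total inversions: 6

The array has 6 inversion(s): (1,2), (1,7), (3,7), (4,7), (5,7), (6,7). Each pair (i,j) satisfies i < j and arr[i] > arr[j].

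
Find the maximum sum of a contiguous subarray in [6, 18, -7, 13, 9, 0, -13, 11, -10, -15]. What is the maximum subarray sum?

Using Kadane's algorithm on [6, 18, -7, 13, 9, 0, -13, 11, -10, -15]:

Scanning through the array:
Position 1 (value 18): max_ending_here = 24, max_so_far = 24
Position 2 (value -7): max_ending_here = 17, max_so_far = 24
Position 3 (value 13): max_ending_here = 30, max_so_far = 30
Position 4 (value 9): max_ending_here = 39, max_so_far = 39
Position 5 (value 0): max_ending_here = 39, max_so_far = 39
Position 6 (value -13): max_ending_here = 26, max_so_far = 39
Position 7 (value 11): max_ending_here = 37, max_so_far = 39
Position 8 (value -10): max_ending_here = 27, max_so_far = 39
Position 9 (value -15): max_ending_here = 12, max_so_far = 39

Maximum subarray: [6, 18, -7, 13, 9]
Maximum sum: 39

The maximum subarray is [6, 18, -7, 13, 9] with sum 39. This subarray runs from index 0 to index 4.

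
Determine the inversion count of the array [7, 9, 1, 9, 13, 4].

Finding inversions in [7, 9, 1, 9, 13, 4]:

(0, 2): arr[0]=7 > arr[2]=1
(0, 5): arr[0]=7 > arr[5]=4
(1, 2): arr[1]=9 > arr[2]=1
(1, 5): arr[1]=9 > arr[5]=4
(3, 5): arr[3]=9 > arr[5]=4
(4, 5): arr[4]=13 > arr[5]=4

Total inversions: 6

The array has 6 inversion(s): (0,2), (0,5), (1,2), (1,5), (3,5), (4,5). Each pair (i,j) satisfies i < j and arr[i] > arr[j].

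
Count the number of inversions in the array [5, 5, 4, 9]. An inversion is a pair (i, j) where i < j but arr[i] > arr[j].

Finding inversions in [5, 5, 4, 9]:

(0, 2): arr[0]=5 > arr[2]=4
(1, 2): arr[1]=5 > arr[2]=4

Total inversions: 2

The array has 2 inversion(s): (0,2), (1,2). Each pair (i,j) satisfies i < j and arr[i] > arr[j].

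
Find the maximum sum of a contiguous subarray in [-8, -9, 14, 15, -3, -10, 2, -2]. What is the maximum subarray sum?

Using Kadane's algorithm on [-8, -9, 14, 15, -3, -10, 2, -2]:

Scanning through the array:
Position 1 (value -9): max_ending_here = -9, max_so_far = -8
Position 2 (value 14): max_ending_here = 14, max_so_far = 14
Position 3 (value 15): max_ending_here = 29, max_so_far = 29
Position 4 (value -3): max_ending_here = 26, max_so_far = 29
Position 5 (value -10): max_ending_here = 16, max_so_far = 29
Position 6 (value 2): max_ending_here = 18, max_so_far = 29
Position 7 (value -2): max_ending_here = 16, max_so_far = 29

Maximum subarray: [14, 15]
Maximum sum: 29

The maximum subarray is [14, 15] with sum 29. This subarray runs from index 2 to index 3.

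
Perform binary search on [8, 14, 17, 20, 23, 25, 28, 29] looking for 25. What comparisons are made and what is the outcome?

Binary search for 25 in [8, 14, 17, 20, 23, 25, 28, 29]:

lo=0, hi=7, mid=3, arr[mid]=20 -> 20 < 25, search right half
lo=4, hi=7, mid=5, arr[mid]=25 -> Found target at index 5!

Binary search finds 25 at index 5 after 2 comparisons. The search repeatedly halves the search space by comparing with the middle element.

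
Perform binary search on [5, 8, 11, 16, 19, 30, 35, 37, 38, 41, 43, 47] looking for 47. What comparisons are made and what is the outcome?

Binary search for 47 in [5, 8, 11, 16, 19, 30, 35, 37, 38, 41, 43, 47]:

lo=0, hi=11, mid=5, arr[mid]=30 -> 30 < 47, search right half
lo=6, hi=11, mid=8, arr[mid]=38 -> 38 < 47, search right half
lo=9, hi=11, mid=10, arr[mid]=43 -> 43 < 47, search right half
lo=11, hi=11, mid=11, arr[mid]=47 -> Found target at index 11!

Binary search finds 47 at index 11 after 4 comparisons. The search repeatedly halves the search space by comparing with the middle element.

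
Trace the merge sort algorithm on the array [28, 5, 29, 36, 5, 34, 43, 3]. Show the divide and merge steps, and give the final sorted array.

Merge sort trace:

Split: [28, 5, 29, 36, 5, 34, 43, 3] -> [28, 5, 29, 36] and [5, 34, 43, 3]
  Split: [28, 5, 29, 36] -> [28, 5] and [29, 36]
    Split: [28, 5] -> [28] and [5]
    Merge: [28] + [5] -> [5, 28]
    Split: [29, 36] -> [29] and [36]
    Merge: [29] + [36] -> [29, 36]
  Merge: [5, 28] + [29, 36] -> [5, 28, 29, 36]
  Split: [5, 34, 43, 3] -> [5, 34] and [43, 3]
    Split: [5, 34] -> [5] and [34]
    Merge: [5] + [34] -> [5, 34]
    Split: [43, 3] -> [43] and [3]
    Merge: [43] + [3] -> [3, 43]
  Merge: [5, 34] + [3, 43] -> [3, 5, 34, 43]
Merge: [5, 28, 29, 36] + [3, 5, 34, 43] -> [3, 5, 5, 28, 29, 34, 36, 43]

Final sorted array: [3, 5, 5, 28, 29, 34, 36, 43]

The merge sort proceeds by recursively splitting the array and merging sorted halves.
After all merges, the sorted array is [3, 5, 5, 28, 29, 34, 36, 43].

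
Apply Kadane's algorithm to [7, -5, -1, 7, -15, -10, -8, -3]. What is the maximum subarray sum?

Using Kadane's algorithm on [7, -5, -1, 7, -15, -10, -8, -3]:

Scanning through the array:
Position 1 (value -5): max_ending_here = 2, max_so_far = 7
Position 2 (value -1): max_ending_here = 1, max_so_far = 7
Position 3 (value 7): max_ending_here = 8, max_so_far = 8
Position 4 (value -15): max_ending_here = -7, max_so_far = 8
Position 5 (value -10): max_ending_here = -10, max_so_far = 8
Position 6 (value -8): max_ending_here = -8, max_so_far = 8
Position 7 (value -3): max_ending_here = -3, max_so_far = 8

Maximum subarray: [7, -5, -1, 7]
Maximum sum: 8

The maximum subarray is [7, -5, -1, 7] with sum 8. This subarray runs from index 0 to index 3.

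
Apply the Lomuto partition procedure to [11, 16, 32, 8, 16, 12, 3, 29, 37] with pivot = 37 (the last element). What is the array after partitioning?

Lomuto partition with pivot = 37:

Initial array: [11, 16, 32, 8, 16, 12, 3, 29, 37]

arr[0]=11 <= 37: swap with position 0, array becomes [11, 16, 32, 8, 16, 12, 3, 29, 37]
arr[1]=16 <= 37: swap with position 1, array becomes [11, 16, 32, 8, 16, 12, 3, 29, 37]
arr[2]=32 <= 37: swap with position 2, array becomes [11, 16, 32, 8, 16, 12, 3, 29, 37]
arr[3]=8 <= 37: swap with position 3, array becomes [11, 16, 32, 8, 16, 12, 3, 29, 37]
arr[4]=16 <= 37: swap with position 4, array becomes [11, 16, 32, 8, 16, 12, 3, 29, 37]
arr[5]=12 <= 37: swap with position 5, array becomes [11, 16, 32, 8, 16, 12, 3, 29, 37]
arr[6]=3 <= 37: swap with position 6, array becomes [11, 16, 32, 8, 16, 12, 3, 29, 37]
arr[7]=29 <= 37: swap with position 7, array becomes [11, 16, 32, 8, 16, 12, 3, 29, 37]

Place pivot at position 8: [11, 16, 32, 8, 16, 12, 3, 29, 37]
Pivot position: 8

After partitioning with pivot 37, the array becomes [11, 16, 32, 8, 16, 12, 3, 29, 37]. The pivot is placed at index 8. All elements to the left of the pivot are <= 37, and all elements to the right are > 37.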